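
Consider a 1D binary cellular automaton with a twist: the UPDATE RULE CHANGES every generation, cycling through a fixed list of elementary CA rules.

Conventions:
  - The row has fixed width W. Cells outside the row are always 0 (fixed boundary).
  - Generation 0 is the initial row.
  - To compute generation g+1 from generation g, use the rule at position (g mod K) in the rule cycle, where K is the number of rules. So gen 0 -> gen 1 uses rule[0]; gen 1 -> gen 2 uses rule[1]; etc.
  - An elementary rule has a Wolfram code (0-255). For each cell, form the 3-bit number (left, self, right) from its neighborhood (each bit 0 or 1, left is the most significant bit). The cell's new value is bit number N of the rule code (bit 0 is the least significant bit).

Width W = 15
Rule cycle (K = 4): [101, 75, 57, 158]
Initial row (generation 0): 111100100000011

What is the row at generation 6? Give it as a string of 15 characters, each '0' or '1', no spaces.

Gen 0: 111100100000011
Gen 1 (rule 101): 000100101111001
Gen 2 (rule 75): 111001001001010
Gen 3 (rule 57): 100100100100101
Gen 4 (rule 158): 111111111111101
Gen 5 (rule 101): 000000000000111
Gen 6 (rule 75): 111111111111101

Answer: 111111111111101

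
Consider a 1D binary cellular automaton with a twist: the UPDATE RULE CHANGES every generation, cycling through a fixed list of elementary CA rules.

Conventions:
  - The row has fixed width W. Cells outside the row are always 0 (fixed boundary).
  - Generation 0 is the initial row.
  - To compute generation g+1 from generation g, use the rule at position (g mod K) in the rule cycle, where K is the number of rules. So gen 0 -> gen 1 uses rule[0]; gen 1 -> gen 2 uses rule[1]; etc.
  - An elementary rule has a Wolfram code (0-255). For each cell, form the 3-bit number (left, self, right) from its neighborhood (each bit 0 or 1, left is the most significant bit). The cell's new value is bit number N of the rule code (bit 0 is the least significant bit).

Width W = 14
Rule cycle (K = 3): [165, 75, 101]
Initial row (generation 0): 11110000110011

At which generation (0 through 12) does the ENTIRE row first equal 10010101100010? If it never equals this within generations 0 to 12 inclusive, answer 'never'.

Gen 0: 11110000110011
Gen 1 (rule 165): 01100110000000
Gen 2 (rule 75): 11101110111111
Gen 3 (rule 101): 00110011000001
Gen 4 (rule 165): 10000000011101
Gen 5 (rule 75): 00111111110100
Gen 6 (rule 101): 10000000011101
Gen 7 (rule 165): 10111111001011
Gen 8 (rule 75): 00100001010011
Gen 9 (rule 101): 10101101110001
Gen 10 (rule 165): 11110010100101
Gen 11 (rule 75): 10010100001000
Gen 12 (rule 101): 10011101101011

Answer: never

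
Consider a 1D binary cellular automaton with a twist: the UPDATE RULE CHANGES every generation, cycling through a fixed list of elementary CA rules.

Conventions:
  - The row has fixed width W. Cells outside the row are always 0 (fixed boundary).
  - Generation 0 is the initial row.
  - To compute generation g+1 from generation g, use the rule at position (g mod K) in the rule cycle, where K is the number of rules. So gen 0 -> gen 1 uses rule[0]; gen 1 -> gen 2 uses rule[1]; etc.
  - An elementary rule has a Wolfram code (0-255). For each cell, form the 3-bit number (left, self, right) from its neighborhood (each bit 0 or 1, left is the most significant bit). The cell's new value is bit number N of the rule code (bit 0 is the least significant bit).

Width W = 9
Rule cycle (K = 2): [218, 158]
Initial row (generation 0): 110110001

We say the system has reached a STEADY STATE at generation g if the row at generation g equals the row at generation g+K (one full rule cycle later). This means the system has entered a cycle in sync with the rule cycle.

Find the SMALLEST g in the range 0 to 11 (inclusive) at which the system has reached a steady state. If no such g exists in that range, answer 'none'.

Gen 0: 110110001
Gen 1 (rule 218): 110111010
Gen 2 (rule 158): 100110011
Gen 3 (rule 218): 011111111
Gen 4 (rule 158): 111111110
Gen 5 (rule 218): 111111111
Gen 6 (rule 158): 111111110
Gen 7 (rule 218): 111111111
Gen 8 (rule 158): 111111110
Gen 9 (rule 218): 111111111
Gen 10 (rule 158): 111111110
Gen 11 (rule 218): 111111111
Gen 12 (rule 158): 111111110
Gen 13 (rule 218): 111111111

Answer: 4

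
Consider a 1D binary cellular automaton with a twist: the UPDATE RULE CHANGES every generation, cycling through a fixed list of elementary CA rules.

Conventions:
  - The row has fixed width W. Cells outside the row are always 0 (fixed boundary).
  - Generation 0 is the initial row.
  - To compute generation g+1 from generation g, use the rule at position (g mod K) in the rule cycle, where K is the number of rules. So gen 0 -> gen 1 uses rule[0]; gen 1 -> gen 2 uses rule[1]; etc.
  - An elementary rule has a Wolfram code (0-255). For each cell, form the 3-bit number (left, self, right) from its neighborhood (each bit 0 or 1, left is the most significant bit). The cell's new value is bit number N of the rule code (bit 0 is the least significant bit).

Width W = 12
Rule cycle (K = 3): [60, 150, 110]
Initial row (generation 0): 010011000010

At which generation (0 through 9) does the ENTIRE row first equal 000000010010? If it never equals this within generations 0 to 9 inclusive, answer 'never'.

Answer: never

Derivation:
Gen 0: 010011000010
Gen 1 (rule 60): 011010100011
Gen 2 (rule 150): 100010110100
Gen 3 (rule 110): 100111111100
Gen 4 (rule 60): 110100000010
Gen 5 (rule 150): 000110000111
Gen 6 (rule 110): 001110001101
Gen 7 (rule 60): 001001001011
Gen 8 (rule 150): 011111111000
Gen 9 (rule 110): 110000001000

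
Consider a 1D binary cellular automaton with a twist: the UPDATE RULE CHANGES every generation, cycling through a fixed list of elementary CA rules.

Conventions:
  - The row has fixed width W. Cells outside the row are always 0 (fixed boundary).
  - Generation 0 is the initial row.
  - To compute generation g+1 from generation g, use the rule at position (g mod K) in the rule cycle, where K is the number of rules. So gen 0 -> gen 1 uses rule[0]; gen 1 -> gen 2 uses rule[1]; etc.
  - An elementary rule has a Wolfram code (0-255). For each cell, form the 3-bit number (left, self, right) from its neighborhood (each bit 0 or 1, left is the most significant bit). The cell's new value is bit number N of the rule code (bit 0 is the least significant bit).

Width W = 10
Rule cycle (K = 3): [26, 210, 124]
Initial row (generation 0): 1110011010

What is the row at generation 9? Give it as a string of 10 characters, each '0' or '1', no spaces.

Answer: 0111111111

Derivation:
Gen 0: 1110011010
Gen 1 (rule 26): 1001110001
Gen 2 (rule 210): 0110111010
Gen 3 (rule 124): 0111101111
Gen 4 (rule 26): 1100001000
Gen 5 (rule 210): 0110010100
Gen 6 (rule 124): 0111011110
Gen 7 (rule 26): 1100010001
Gen 8 (rule 210): 0110101010
Gen 9 (rule 124): 0111111111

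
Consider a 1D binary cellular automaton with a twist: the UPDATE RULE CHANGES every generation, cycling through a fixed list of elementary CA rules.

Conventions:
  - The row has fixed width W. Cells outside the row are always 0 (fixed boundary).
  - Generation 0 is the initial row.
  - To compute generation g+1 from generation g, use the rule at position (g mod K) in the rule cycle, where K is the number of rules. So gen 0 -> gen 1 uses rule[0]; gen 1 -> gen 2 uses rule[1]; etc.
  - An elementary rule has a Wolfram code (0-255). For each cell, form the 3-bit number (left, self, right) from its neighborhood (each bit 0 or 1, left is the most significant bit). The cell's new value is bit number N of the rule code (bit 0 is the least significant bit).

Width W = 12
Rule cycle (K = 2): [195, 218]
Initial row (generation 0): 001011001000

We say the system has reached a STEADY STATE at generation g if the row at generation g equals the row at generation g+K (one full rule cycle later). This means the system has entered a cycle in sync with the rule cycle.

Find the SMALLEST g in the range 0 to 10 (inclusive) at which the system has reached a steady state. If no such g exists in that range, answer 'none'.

Gen 0: 001011001000
Gen 1 (rule 195): 110001010011
Gen 2 (rule 218): 111010001111
Gen 3 (rule 195): 011000110111
Gen 4 (rule 218): 111101110111
Gen 5 (rule 195): 011100110011
Gen 6 (rule 218): 111111111111
Gen 7 (rule 195): 011111111111
Gen 8 (rule 218): 111111111111
Gen 9 (rule 195): 011111111111
Gen 10 (rule 218): 111111111111
Gen 11 (rule 195): 011111111111
Gen 12 (rule 218): 111111111111

Answer: 6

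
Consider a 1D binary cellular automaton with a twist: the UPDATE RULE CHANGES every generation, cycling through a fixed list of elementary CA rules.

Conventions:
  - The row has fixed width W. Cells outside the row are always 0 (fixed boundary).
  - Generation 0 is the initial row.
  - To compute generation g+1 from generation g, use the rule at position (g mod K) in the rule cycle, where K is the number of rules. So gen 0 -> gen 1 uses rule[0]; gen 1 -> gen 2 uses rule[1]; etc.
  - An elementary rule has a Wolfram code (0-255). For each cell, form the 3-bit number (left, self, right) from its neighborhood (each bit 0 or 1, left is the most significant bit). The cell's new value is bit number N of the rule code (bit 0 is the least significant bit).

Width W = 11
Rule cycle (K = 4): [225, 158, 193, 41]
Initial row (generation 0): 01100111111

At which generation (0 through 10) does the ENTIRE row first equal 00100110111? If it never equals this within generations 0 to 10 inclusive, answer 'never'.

Answer: never

Derivation:
Gen 0: 01100111111
Gen 1 (rule 225): 00100011111
Gen 2 (rule 158): 01110111110
Gen 3 (rule 193): 00110011110
Gen 4 (rule 41): 10100010000
Gen 5 (rule 225): 01001000111
Gen 6 (rule 158): 11111101110
Gen 7 (rule 193): 01111100110
Gen 8 (rule 41): 01000000100
Gen 9 (rule 225): 00011110001
Gen 10 (rule 158): 00111101011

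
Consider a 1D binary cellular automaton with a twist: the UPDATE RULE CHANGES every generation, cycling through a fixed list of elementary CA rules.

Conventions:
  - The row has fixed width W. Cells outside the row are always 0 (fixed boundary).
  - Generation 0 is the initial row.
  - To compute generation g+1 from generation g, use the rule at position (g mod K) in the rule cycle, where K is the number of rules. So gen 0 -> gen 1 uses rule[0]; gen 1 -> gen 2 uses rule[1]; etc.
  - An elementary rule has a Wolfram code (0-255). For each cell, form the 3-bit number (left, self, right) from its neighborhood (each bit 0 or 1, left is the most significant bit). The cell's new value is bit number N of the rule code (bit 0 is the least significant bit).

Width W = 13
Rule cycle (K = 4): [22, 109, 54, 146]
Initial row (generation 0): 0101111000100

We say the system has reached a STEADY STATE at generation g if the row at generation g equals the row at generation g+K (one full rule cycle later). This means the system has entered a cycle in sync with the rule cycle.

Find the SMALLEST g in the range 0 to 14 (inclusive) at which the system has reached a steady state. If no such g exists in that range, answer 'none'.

Answer: 6

Derivation:
Gen 0: 0101111000100
Gen 1 (rule 22): 1100000101110
Gen 2 (rule 109): 1101110111010
Gen 3 (rule 54): 0010001000111
Gen 4 (rule 146): 0101010101010
Gen 5 (rule 22): 1101010101011
Gen 6 (rule 109): 1111111111111
Gen 7 (rule 54): 0000000000000
Gen 8 (rule 146): 0000000000000
Gen 9 (rule 22): 0000000000000
Gen 10 (rule 109): 1111111111111
Gen 11 (rule 54): 0000000000000
Gen 12 (rule 146): 0000000000000
Gen 13 (rule 22): 0000000000000
Gen 14 (rule 109): 1111111111111
Gen 15 (rule 54): 0000000000000
Gen 16 (rule 146): 0000000000000
Gen 17 (rule 22): 0000000000000
Gen 18 (rule 109): 1111111111111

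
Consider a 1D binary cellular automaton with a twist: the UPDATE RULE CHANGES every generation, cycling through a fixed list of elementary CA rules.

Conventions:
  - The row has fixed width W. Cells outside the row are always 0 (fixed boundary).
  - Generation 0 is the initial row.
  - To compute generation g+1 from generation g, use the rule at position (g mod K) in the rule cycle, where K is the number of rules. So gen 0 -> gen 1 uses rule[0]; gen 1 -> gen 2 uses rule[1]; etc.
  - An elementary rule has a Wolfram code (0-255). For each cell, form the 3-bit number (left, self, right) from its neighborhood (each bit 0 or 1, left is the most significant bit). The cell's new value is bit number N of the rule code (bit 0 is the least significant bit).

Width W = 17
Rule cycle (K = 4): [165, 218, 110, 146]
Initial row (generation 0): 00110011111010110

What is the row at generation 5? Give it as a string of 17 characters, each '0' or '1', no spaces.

Answer: 10111000011100110

Derivation:
Gen 0: 00110011111010110
Gen 1 (rule 165): 10000001110111000
Gen 2 (rule 218): 01000011110111100
Gen 3 (rule 110): 11000110011100100
Gen 4 (rule 146): 00101001101011010
Gen 5 (rule 165): 10111000011100110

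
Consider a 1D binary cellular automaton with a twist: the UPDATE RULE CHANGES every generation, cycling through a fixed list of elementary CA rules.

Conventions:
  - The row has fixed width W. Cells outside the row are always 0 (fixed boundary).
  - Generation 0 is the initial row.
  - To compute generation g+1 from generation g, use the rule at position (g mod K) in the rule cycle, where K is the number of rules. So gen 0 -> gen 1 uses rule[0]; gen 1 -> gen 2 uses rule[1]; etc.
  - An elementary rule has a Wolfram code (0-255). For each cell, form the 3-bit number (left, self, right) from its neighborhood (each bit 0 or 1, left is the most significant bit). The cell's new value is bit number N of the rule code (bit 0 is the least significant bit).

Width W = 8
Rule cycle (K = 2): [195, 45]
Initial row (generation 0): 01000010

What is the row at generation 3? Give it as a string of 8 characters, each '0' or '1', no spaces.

Gen 0: 01000010
Gen 1 (rule 195): 10011100
Gen 2 (rule 45): 10010001
Gen 3 (rule 195): 00100110

Answer: 00100110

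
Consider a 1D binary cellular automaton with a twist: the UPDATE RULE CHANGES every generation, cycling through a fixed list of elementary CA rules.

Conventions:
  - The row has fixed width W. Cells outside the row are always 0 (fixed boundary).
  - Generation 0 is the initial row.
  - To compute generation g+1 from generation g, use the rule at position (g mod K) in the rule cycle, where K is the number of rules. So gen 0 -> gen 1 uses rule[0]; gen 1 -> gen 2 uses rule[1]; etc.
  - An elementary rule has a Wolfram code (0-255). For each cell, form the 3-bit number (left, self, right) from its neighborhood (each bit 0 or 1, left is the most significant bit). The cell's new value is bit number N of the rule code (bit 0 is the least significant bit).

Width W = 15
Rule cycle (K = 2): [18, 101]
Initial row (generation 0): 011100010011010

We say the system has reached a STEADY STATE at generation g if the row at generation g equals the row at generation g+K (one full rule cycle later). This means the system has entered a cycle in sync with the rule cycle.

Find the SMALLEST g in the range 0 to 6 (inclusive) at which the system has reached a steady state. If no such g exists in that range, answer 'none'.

Answer: 3

Derivation:
Gen 0: 011100010011010
Gen 1 (rule 18): 100010101100001
Gen 2 (rule 101): 101011110101101
Gen 3 (rule 18): 000000000000000
Gen 4 (rule 101): 111111111111111
Gen 5 (rule 18): 000000000000000
Gen 6 (rule 101): 111111111111111
Gen 7 (rule 18): 000000000000000
Gen 8 (rule 101): 111111111111111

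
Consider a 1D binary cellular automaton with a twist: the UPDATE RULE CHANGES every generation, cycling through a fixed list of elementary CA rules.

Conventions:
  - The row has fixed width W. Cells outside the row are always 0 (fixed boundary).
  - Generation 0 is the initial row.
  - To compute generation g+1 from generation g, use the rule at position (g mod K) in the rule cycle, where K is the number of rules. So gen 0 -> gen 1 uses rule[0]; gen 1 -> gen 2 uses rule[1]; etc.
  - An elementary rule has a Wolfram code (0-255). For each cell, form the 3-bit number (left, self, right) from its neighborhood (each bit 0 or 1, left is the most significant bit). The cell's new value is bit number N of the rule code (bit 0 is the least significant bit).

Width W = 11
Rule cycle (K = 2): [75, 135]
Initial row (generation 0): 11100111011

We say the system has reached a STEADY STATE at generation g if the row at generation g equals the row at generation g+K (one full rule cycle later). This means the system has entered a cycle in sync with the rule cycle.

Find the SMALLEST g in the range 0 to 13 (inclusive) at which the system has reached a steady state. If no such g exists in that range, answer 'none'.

Gen 0: 11100111011
Gen 1 (rule 75): 10101101011
Gen 2 (rule 135): 10100001000
Gen 3 (rule 75): 00001110011
Gen 4 (rule 135): 11110100100
Gen 5 (rule 75): 10010001001
Gen 6 (rule 135): 10110111011
Gen 7 (rule 75): 00110101011
Gen 8 (rule 135): 11000101000
Gen 9 (rule 75): 11011000011
Gen 10 (rule 135): 00000011100
Gen 11 (rule 75): 11111110101
Gen 12 (rule 135): 01111100101
Gen 13 (rule 75): 11000101000
Gen 14 (rule 135): 00011101011
Gen 15 (rule 75): 11110100011

Answer: none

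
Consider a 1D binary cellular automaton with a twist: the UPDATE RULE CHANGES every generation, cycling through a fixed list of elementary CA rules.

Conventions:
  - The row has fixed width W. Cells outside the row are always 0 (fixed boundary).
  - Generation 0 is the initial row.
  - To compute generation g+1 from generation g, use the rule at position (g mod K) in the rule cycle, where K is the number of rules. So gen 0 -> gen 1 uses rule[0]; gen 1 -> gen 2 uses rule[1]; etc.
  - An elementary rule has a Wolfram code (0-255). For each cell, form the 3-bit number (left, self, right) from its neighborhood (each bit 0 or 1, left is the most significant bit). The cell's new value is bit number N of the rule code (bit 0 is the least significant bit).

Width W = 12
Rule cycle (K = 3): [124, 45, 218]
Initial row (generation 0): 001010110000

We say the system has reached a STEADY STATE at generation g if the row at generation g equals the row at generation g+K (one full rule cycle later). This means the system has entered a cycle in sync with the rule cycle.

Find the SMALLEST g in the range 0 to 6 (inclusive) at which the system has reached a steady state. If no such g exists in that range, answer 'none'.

Answer: none

Derivation:
Gen 0: 001010110000
Gen 1 (rule 124): 001111111000
Gen 2 (rule 45): 101000000011
Gen 3 (rule 218): 000100000111
Gen 4 (rule 124): 000110000101
Gen 5 (rule 45): 110100110111
Gen 6 (rule 218): 110011110111
Gen 7 (rule 124): 111010011101
Gen 8 (rule 45): 100110010011
Gen 9 (rule 218): 011111101111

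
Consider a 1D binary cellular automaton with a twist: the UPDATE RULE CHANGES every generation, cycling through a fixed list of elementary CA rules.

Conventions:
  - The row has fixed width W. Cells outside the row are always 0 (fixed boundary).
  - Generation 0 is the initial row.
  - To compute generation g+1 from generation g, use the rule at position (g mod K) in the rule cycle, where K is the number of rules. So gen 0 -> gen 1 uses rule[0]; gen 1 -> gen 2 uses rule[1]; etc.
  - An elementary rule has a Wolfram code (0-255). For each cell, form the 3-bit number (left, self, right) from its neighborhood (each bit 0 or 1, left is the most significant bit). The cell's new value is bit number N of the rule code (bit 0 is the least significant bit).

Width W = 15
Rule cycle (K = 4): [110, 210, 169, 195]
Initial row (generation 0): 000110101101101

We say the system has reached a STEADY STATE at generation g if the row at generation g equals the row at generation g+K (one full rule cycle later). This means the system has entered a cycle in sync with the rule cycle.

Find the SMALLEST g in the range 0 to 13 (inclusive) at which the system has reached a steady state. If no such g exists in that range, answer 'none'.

Answer: none

Derivation:
Gen 0: 000110101101101
Gen 1 (rule 110): 001111111111111
Gen 2 (rule 210): 010111111111111
Gen 3 (rule 169): 001111111111110
Gen 4 (rule 195): 110111111111110
Gen 5 (rule 110): 111100000000010
Gen 6 (rule 210): 011110000000101
Gen 7 (rule 169): 011100111110010
Gen 8 (rule 195): 101101011110100
Gen 9 (rule 110): 111111110011100
Gen 10 (rule 210): 011111111101110
Gen 11 (rule 169): 011111111011100
Gen 12 (rule 195): 101111111001101
Gen 13 (rule 110): 111000001011111
Gen 14 (rule 210): 011100010001111
Gen 15 (rule 169): 011001000101110
Gen 16 (rule 195): 101010011000110
Gen 17 (rule 110): 111110111001110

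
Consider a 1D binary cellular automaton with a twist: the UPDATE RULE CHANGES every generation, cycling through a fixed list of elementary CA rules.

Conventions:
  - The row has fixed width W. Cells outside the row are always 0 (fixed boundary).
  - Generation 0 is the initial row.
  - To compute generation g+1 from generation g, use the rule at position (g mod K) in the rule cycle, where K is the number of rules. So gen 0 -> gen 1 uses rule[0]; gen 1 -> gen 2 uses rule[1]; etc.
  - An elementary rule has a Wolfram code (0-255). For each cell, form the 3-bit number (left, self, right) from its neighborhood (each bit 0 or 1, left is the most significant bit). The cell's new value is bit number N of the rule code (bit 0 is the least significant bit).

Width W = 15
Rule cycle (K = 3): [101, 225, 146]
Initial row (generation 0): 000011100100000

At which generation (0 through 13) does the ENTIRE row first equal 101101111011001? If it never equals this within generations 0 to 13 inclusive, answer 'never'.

Answer: 12

Derivation:
Gen 0: 000011100100000
Gen 1 (rule 101): 111000100101111
Gen 2 (rule 225): 011010000010111
Gen 3 (rule 146): 100001000100010
Gen 4 (rule 101): 101101010101010
Gen 5 (rule 225): 010110101010100
Gen 6 (rule 146): 100000000000010
Gen 7 (rule 101): 101111111111010
Gen 8 (rule 225): 010111111111100
Gen 9 (rule 146): 100011111111010
Gen 10 (rule 101): 101000000001110
Gen 11 (rule 225): 010011111100110
Gen 12 (rule 146): 101101111011001
Gen 13 (rule 101): 110110001101001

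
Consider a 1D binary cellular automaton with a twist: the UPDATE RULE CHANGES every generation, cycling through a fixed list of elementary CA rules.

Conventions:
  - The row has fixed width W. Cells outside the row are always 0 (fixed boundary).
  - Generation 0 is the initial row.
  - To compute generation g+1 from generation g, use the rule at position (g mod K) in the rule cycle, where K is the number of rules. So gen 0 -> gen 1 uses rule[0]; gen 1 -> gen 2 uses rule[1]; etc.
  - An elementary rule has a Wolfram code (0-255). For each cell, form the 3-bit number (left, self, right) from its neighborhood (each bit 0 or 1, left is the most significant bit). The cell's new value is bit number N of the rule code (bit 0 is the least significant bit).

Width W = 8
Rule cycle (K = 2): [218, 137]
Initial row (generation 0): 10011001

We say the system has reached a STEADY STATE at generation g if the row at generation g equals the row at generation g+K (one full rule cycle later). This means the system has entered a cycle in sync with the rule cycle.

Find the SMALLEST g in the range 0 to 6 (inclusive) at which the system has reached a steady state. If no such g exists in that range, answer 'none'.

Answer: 3

Derivation:
Gen 0: 10011001
Gen 1 (rule 218): 01111110
Gen 2 (rule 137): 01111100
Gen 3 (rule 218): 11111110
Gen 4 (rule 137): 11111100
Gen 5 (rule 218): 11111110
Gen 6 (rule 137): 11111100
Gen 7 (rule 218): 11111110
Gen 8 (rule 137): 11111100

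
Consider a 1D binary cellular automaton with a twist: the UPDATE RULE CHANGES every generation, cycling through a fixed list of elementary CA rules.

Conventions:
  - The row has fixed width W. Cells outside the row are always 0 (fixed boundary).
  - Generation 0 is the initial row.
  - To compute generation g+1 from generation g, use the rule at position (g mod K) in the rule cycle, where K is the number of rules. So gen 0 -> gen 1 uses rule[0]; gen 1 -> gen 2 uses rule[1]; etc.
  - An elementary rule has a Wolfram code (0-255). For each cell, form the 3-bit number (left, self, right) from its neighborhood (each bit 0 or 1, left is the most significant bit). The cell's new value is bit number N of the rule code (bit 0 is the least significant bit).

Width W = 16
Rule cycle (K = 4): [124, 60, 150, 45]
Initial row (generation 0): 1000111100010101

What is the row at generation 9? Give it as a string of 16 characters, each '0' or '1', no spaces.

Answer: 0101111110000111

Derivation:
Gen 0: 1000111100010101
Gen 1 (rule 124): 1100100110011111
Gen 2 (rule 60): 1010110101010000
Gen 3 (rule 150): 1010000101011000
Gen 4 (rule 45): 1110110111110011
Gen 5 (rule 124): 1011111100011011
Gen 6 (rule 60): 1110000010010110
Gen 7 (rule 150): 0101000111110001
Gen 8 (rule 45): 0111010100000101
Gen 9 (rule 124): 0101111110000111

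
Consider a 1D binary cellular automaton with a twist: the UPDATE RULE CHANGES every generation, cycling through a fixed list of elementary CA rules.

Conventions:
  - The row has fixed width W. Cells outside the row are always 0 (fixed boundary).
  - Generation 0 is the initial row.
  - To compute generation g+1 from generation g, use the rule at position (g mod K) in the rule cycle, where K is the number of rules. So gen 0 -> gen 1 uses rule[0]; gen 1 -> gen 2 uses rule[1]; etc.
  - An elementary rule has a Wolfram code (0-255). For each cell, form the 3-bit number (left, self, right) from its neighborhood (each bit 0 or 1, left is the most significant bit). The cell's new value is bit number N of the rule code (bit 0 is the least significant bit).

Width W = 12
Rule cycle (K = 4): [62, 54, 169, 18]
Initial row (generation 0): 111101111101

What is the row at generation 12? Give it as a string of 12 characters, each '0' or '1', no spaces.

Gen 0: 111101111101
Gen 1 (rule 62): 100011000011
Gen 2 (rule 54): 110100100100
Gen 3 (rule 169): 101000000001
Gen 4 (rule 18): 000100000010
Gen 5 (rule 62): 001110000111
Gen 6 (rule 54): 010001001000
Gen 7 (rule 169): 000100000011
Gen 8 (rule 18): 001010000100
Gen 9 (rule 62): 011111001110
Gen 10 (rule 54): 100000110001
Gen 11 (rule 169): 001110100100
Gen 12 (rule 18): 010000011010

Answer: 010000011010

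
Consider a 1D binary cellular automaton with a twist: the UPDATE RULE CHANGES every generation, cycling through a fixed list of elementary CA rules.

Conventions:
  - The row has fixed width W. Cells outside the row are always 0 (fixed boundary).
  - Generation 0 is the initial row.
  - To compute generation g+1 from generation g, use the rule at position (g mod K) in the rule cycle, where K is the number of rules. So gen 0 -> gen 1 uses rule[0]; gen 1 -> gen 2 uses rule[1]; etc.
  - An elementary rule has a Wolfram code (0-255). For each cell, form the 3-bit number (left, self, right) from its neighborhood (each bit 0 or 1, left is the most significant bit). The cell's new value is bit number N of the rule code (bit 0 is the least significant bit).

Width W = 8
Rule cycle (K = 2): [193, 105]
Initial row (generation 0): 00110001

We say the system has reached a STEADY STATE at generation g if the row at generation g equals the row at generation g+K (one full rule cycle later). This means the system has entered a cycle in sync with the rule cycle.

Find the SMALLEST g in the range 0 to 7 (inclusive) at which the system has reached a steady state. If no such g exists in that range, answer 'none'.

Gen 0: 00110001
Gen 1 (rule 193): 10010100
Gen 2 (rule 105): 00001001
Gen 3 (rule 193): 11100000
Gen 4 (rule 105): 10101111
Gen 5 (rule 193): 00000111
Gen 6 (rule 105): 11110101
Gen 7 (rule 193): 01110000
Gen 8 (rule 105): 01010111
Gen 9 (rule 193): 00000011

Answer: none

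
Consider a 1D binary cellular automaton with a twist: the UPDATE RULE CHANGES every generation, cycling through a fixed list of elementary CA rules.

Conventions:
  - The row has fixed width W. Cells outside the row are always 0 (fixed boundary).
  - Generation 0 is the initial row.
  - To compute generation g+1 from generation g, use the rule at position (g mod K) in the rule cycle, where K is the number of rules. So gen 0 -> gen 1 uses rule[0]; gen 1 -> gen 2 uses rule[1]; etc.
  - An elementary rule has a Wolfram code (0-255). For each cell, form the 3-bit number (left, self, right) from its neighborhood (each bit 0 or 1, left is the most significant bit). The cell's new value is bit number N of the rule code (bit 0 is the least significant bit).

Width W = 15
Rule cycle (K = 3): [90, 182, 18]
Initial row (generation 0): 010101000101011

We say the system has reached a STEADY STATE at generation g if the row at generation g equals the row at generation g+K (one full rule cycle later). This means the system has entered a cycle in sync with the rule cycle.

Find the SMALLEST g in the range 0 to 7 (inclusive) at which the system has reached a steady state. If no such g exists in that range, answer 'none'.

Answer: 6

Derivation:
Gen 0: 010101000101011
Gen 1 (rule 90): 100000101000011
Gen 2 (rule 182): 110001111100100
Gen 3 (rule 18): 001010000011010
Gen 4 (rule 90): 010001000111001
Gen 5 (rule 182): 111011101010111
Gen 6 (rule 18): 000000000000000
Gen 7 (rule 90): 000000000000000
Gen 8 (rule 182): 000000000000000
Gen 9 (rule 18): 000000000000000
Gen 10 (rule 90): 000000000000000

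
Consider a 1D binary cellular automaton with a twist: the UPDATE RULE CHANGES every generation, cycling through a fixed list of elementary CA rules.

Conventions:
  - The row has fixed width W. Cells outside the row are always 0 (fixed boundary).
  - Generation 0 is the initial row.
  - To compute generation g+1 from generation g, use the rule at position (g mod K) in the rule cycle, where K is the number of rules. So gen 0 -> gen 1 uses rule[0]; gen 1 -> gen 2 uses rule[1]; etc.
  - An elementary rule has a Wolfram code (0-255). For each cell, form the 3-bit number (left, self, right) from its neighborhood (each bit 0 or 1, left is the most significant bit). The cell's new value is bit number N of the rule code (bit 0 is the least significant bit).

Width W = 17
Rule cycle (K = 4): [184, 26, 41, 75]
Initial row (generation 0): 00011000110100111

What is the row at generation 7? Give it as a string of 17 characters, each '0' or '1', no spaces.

Answer: 00010010010100100

Derivation:
Gen 0: 00011000110100111
Gen 1 (rule 184): 00010100101010110
Gen 2 (rule 26): 00100011000000101
Gen 3 (rule 41): 10001010011110010
Gen 4 (rule 75): 00110000110010100
Gen 5 (rule 184): 00101000101001010
Gen 6 (rule 26): 01000101000110001
Gen 7 (rule 41): 00010010010100100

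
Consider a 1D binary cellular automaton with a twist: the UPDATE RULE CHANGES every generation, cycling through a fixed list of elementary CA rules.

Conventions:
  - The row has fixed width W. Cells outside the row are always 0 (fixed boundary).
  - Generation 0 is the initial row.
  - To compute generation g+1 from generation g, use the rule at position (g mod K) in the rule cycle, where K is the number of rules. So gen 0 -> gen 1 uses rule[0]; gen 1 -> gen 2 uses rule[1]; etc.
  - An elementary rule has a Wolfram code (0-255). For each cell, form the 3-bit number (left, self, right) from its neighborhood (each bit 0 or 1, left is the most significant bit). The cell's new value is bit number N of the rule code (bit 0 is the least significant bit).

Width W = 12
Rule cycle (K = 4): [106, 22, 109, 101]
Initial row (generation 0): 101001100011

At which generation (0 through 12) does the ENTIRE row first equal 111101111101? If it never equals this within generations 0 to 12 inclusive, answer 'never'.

Gen 0: 101001100011
Gen 1 (rule 106): 010011100111
Gen 2 (rule 22): 111100011000
Gen 3 (rule 109): 100101011011
Gen 4 (rule 101): 100111101101
Gen 5 (rule 106): 001100111110
Gen 6 (rule 22): 010011000001
Gen 7 (rule 109): 010011011101
Gen 8 (rule 101): 010001100111
Gen 9 (rule 106): 100011101101
Gen 10 (rule 22): 110100000001
Gen 11 (rule 109): 111101111101
Gen 12 (rule 101): 000110000111

Answer: 11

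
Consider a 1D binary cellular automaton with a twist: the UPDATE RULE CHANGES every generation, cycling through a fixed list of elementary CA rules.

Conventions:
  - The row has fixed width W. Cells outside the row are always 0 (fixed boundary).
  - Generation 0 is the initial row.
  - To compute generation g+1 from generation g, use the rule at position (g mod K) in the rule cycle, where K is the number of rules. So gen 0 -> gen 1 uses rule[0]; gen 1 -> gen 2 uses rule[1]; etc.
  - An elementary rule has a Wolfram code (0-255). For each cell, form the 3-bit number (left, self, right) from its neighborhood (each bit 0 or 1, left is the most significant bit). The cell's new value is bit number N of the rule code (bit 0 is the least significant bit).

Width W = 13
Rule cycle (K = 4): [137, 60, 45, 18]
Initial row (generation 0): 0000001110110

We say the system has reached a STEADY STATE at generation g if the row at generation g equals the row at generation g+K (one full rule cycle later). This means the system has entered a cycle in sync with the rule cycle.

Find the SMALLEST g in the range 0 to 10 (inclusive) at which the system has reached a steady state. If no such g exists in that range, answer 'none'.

Answer: 8

Derivation:
Gen 0: 0000001110110
Gen 1 (rule 137): 1111101100100
Gen 2 (rule 60): 1000011010110
Gen 3 (rule 45): 1011010111100
Gen 4 (rule 18): 0000000000010
Gen 5 (rule 137): 1111111111000
Gen 6 (rule 60): 1000000000100
Gen 7 (rule 45): 1011111110101
Gen 8 (rule 18): 0000000000000
Gen 9 (rule 137): 1111111111111
Gen 10 (rule 60): 1000000000000
Gen 11 (rule 45): 1011111111111
Gen 12 (rule 18): 0000000000000
Gen 13 (rule 137): 1111111111111
Gen 14 (rule 60): 1000000000000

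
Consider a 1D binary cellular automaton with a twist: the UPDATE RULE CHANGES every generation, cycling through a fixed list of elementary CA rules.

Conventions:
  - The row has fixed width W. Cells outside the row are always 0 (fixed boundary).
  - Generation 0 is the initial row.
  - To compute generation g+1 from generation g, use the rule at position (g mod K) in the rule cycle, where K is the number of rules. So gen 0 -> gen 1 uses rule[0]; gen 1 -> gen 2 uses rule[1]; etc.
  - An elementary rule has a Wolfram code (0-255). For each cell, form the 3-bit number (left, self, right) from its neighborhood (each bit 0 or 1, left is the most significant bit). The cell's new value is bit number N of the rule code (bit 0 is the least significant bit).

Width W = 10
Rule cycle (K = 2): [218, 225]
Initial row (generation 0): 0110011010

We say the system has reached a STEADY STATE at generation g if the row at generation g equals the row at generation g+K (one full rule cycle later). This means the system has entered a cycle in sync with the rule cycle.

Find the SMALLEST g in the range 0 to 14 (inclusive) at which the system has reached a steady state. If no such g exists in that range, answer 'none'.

Answer: 3

Derivation:
Gen 0: 0110011010
Gen 1 (rule 218): 1111111001
Gen 2 (rule 225): 0111111000
Gen 3 (rule 218): 1111111100
Gen 4 (rule 225): 0111111101
Gen 5 (rule 218): 1111111100
Gen 6 (rule 225): 0111111101
Gen 7 (rule 218): 1111111100
Gen 8 (rule 225): 0111111101
Gen 9 (rule 218): 1111111100
Gen 10 (rule 225): 0111111101
Gen 11 (rule 218): 1111111100
Gen 12 (rule 225): 0111111101
Gen 13 (rule 218): 1111111100
Gen 14 (rule 225): 0111111101
Gen 15 (rule 218): 1111111100
Gen 16 (rule 225): 0111111101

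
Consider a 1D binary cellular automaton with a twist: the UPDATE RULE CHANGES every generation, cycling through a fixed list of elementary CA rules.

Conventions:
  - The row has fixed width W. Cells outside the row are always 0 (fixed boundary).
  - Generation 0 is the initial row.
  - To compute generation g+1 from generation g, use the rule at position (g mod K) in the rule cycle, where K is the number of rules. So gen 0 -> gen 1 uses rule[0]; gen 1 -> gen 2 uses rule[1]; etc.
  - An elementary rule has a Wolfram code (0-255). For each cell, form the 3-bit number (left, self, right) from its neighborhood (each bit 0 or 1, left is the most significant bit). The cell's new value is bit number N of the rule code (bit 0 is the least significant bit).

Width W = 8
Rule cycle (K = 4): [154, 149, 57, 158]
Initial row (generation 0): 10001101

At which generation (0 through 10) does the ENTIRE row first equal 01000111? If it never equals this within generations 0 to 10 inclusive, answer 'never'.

Answer: 2

Derivation:
Gen 0: 10001101
Gen 1 (rule 154): 01011000
Gen 2 (rule 149): 01000111
Gen 3 (rule 57): 00110100
Gen 4 (rule 158): 01100110
Gen 5 (rule 154): 11011101
Gen 6 (rule 149): 00001001
Gen 7 (rule 57): 11100100
Gen 8 (rule 158): 11011110
Gen 9 (rule 154): 10011101
Gen 10 (rule 149): 11001001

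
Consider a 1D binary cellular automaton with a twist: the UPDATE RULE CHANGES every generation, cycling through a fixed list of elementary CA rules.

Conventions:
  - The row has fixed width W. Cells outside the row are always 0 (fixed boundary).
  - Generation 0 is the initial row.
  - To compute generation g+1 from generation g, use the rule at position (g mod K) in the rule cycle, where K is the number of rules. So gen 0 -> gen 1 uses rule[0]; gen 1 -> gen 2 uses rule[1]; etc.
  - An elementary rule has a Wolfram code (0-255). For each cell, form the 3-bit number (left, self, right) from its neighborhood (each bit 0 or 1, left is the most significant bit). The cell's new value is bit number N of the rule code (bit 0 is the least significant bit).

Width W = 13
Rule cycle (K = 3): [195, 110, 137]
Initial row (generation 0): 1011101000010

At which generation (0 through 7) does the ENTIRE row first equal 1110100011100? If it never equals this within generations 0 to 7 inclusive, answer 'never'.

Answer: never

Derivation:
Gen 0: 1011101000010
Gen 1 (rule 195): 0001100011100
Gen 2 (rule 110): 0011100110100
Gen 3 (rule 137): 1011000100001
Gen 4 (rule 195): 0001011001110
Gen 5 (rule 110): 0011111011010
Gen 6 (rule 137): 1011110010000
Gen 7 (rule 195): 0001110100111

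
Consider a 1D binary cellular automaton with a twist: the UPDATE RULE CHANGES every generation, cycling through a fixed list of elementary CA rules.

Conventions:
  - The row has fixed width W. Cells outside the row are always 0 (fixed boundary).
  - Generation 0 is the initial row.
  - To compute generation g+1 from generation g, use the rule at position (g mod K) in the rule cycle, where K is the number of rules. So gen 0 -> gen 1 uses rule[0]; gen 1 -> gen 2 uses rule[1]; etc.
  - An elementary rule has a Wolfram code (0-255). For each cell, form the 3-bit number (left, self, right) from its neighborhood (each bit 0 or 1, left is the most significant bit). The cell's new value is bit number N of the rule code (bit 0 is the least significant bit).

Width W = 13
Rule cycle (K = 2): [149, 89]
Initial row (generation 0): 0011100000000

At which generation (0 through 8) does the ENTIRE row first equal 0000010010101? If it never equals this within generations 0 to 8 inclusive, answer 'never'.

Answer: 6

Derivation:
Gen 0: 0011100000000
Gen 1 (rule 149): 1001011111111
Gen 2 (rule 89): 0100010000001
Gen 3 (rule 149): 0111011111101
Gen 4 (rule 89): 0101010000100
Gen 5 (rule 149): 0101011110111
Gen 6 (rule 89): 0000010010101
Gen 7 (rule 149): 1111011010101
Gen 8 (rule 89): 1001011000000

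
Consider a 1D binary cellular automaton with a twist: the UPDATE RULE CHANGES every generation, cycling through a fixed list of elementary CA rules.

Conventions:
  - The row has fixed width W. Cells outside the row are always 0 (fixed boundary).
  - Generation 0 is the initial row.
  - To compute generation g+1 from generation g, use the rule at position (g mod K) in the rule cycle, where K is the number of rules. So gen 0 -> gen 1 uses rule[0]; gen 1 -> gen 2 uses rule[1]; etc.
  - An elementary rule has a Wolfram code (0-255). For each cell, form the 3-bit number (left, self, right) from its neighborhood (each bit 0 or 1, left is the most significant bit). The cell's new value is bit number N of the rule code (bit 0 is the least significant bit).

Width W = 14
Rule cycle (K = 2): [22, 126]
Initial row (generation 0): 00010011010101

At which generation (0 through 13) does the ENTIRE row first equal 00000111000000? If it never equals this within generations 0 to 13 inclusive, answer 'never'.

Answer: 6

Derivation:
Gen 0: 00010011010101
Gen 1 (rule 22): 00111100010101
Gen 2 (rule 126): 01100110111111
Gen 3 (rule 22): 10011000000000
Gen 4 (rule 126): 11111100000000
Gen 5 (rule 22): 00000010000000
Gen 6 (rule 126): 00000111000000
Gen 7 (rule 22): 00001000100000
Gen 8 (rule 126): 00011101110000
Gen 9 (rule 22): 00100000001000
Gen 10 (rule 126): 01110000011100
Gen 11 (rule 22): 10001000100010
Gen 12 (rule 126): 11011101110111
Gen 13 (rule 22): 00000000000000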